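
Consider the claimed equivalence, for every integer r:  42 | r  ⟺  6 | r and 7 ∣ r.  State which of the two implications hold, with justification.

[⇒] If 42 ∣ r, write r = 42q. Since 42 = 7·6, r = 6·(7q), so 6 ∣ r; and since 42 = 6·7, r = 7·(6q), so 7 ∣ r.

[⇐] Suppose 6 ∣ r and 7 ∣ r. Any common multiple of 6 and 7 is a multiple of their lcm; here gcd(6, 7) = 1, so lcm(6, 7) = 6·7 = 42, so 42 ∣ r.

Both directions hold; the statement is true.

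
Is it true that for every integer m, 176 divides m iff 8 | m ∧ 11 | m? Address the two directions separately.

Forward direction. If 176 ∣ m, write m = 176q. Since 176 = 22·8, m = 8·(22q), so 8 ∣ m; and since 176 = 16·11, m = 11·(16q), so 11 ∣ m.

Converse. This fails: take m = 88. Both 8 ∣ 88 and 11 ∣ 88, yet 88 is not a multiple of 176 (since 88 = 0·176 + 88), so 176 ∤ 88.

(⇒) holds; (⇐) fails.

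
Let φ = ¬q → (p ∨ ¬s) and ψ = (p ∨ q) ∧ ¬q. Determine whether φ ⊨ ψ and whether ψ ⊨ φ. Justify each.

The forward direction fails; the converse holds.

[⇒] This fails. Under p = F, s = F, q = F, the left side is true but the right side is false.

[⇐] Assume the antecedent. If p is true, ¬q → (p ∨ ¬s) reduces to true regardless of the other variables. If p is false, the antecedent cannot hold. Either way ¬q → (p ∨ ¬s) holds.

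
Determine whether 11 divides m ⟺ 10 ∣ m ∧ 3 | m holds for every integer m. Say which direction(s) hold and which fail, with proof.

(⇒) This fails: take m = 11. Certainly 11 ∣ 11, but 10 ∤ 11.

(⇐) This fails: take m = 30. Both 10 ∣ 30 and 3 ∣ 30, yet 30 is not a multiple of 11 (since 30 = 2·11 + 8), so 11 ∤ 30.

Neither implication holds.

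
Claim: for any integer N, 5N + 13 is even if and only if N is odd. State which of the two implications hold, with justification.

(⟹) Suppose 5N + 13 is even. Since 5 is odd, 5N and N have the same parity, so 5N + 13 ≡ N + 13 (mod 2). As 13 is odd, 5N + 13 is even exactly when N is odd. Thus N is odd.

(⟸) Conversely, suppose N is odd; write N = 2j + 1. Then 5N + 13 = 5·(2j + 1) + 13 = 2·5j + 18, which is even.

Both implications hold.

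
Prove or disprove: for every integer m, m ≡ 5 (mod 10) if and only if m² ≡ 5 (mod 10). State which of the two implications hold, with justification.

Both directions hold; the statement is true.

[⇒] Suppose m ≡ 5 (mod 10). Write m = 10j + 5. Then (10j + 5)² = 100j² + 100j + 25 = 10(10j² + 10j + 2) + 5, so m² ≡ 5 (mod 10).

[⇐] Conversely, suppose m² ≡ 5 (mod 10). The only residue r in {0, …, 9} with r² ≡ 5 (mod 10) is r = 5, so m ≡ 5 (mod 10).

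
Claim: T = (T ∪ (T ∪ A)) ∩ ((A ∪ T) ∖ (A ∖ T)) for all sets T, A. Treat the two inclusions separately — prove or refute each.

Forward inclusion. Let x ∈ T. Then either x ∈ T and x ∉ A; or x ∈ T ∩ A. In each case x ∈ (T ∪ (T ∪ A)) ∩ ((A ∪ T) ∖ (A ∖ T)), so T ⊆ (T ∪ (T ∪ A)) ∩ ((A ∪ T) ∖ (A ∖ T)).

Reverse inclusion. Let x ∈ (T ∪ (T ∪ A)) ∩ ((A ∪ T) ∖ (A ∖ T)). Then either x ∈ T and x ∉ A; or x ∈ T ∩ A. In each case x ∈ T, so (T ∪ (T ∪ A)) ∩ ((A ∪ T) ∖ (A ∖ T)) ⊆ T.

The two sets are equal.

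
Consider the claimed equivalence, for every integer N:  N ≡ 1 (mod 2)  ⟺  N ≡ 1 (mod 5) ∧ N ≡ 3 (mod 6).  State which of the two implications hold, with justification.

(⇒) fails; (⇐) holds.

(→) This fails: N = 1 gives 1 ≡ 1 (mod 2) but 1 ≡ 1 (mod 6), so the conjunction on the right does not hold.

(←) Conversely, if N ≡ 1 (mod 5) and N ≡ 3 (mod 6), then by the Chinese remainder theorem N ≡ 21 (mod 30). Since 21 ≡ 1 (mod 2) and 2 ∣ 30, we get N ≡ 1 (mod 2).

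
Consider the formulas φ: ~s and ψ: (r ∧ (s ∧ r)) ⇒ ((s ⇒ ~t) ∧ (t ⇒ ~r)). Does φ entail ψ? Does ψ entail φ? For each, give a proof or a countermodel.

(⟹) Assume the antecedent. If s is true, the antecedent cannot hold. If s is false, the consequent reduces to true regardless of the other variables. Either way the consequent holds.

(⟸) This fails. Under s = T, t = F, r = F, the left side is false but the right side is true.

Only the forward implication holds.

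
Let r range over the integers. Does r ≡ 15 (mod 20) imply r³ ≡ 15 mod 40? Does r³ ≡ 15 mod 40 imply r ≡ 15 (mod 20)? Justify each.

Only the reverse direction holds.

Converse. The residues r modulo 40 with r³ ≡ 15 (mod 40) are exactly {15}, and each is ≡ 15 (mod 20).

Forward direction. This fails: take r = 35. Then 35 ≡ 15 (mod 20), but 35³ = 42875 ≡ 35 (mod 40), not 15.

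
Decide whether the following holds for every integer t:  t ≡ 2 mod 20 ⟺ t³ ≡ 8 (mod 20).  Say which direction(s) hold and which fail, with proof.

Only the forward direction holds.

(⇒) Suppose t ≡ 2 mod 20. Write t = 20j + 2. Then (20j + 2)³ = 8000j³ + 2400j² + 240j + 8 = 20(400j³ + 120j² + 12j) + 8, so t³ ≡ 8 (mod 20).

(⇐) This fails: take t = 12. Then 12³ = 1728 ≡ 8 (mod 20), yet 12 ≡ 12 (mod 20), not 2.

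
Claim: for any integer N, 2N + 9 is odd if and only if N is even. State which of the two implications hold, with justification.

(⟹) This fails: take N = 7. Then 2N + 9 = 23, which is odd, yet N = 7 is odd, not even.

(⟸) Suppose N is even. Since 2 is even, 2N is even for every N, so 2N + 9 has the same parity as 9, which is odd. Hence 2N + 9 is odd.

(⇒) fails; (⇐) holds.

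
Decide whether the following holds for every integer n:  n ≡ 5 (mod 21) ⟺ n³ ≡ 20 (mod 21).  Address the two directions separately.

Only the forward direction holds.

(⇐) This fails: take n = 17. Then 17³ = 4913 ≡ 20 (mod 21), yet 17 ≡ 17 (mod 21), not 5.

(⇒) Suppose n ≡ 5 (mod 21). Write n = 21j + 5. Then (21j + 5)³ = 9261j³ + 6615j² + 1575j + 125 = 21(441j³ + 315j² + 75j + 5) + 20, so n³ ≡ 20 (mod 21).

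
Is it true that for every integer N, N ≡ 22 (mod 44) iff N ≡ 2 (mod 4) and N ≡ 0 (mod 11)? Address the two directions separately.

Both implications hold.

(⇒) Suppose N ≡ 22 (mod 44); write N = 44j + 22. Since 4 ∣ 44, reducing mod 4 gives N ≡ 22 ≡ 2 (mod 4); since 11 ∣ 44, reducing mod 11 gives N ≡ 22 ≡ 0 (mod 11).

(⇐) Conversely, if N ≡ 2 (mod 4) and N ≡ 0 (mod 11), then by the Chinese remainder theorem N ≡ 22 (mod 44). This is exactly N ≡ 22 (mod 44).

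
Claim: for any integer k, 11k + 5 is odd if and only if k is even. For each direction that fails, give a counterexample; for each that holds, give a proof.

(⟹) Suppose 11k + 5 is odd. Since 11 is odd, 11k and k have the same parity, so 11k + 5 ≡ k + 5 (mod 2). As 5 is odd, 11k + 5 is odd exactly when k is even. Thus k is even.

(⟸) Conversely, suppose k is even; write k = 2j. Then 11k + 5 = 11·(2j) + 5 = 2·11j + 5, which is odd.

Both directions hold; the statement is true.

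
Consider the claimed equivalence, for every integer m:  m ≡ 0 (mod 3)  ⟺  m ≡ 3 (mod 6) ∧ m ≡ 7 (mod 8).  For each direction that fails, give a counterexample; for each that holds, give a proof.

[⇒] This fails: m = 0 gives 0 ≡ 0 (mod 3) but 0 ≡ 0 (mod 6), so the conjunction on the right does not hold.

[⇐] Conversely, if m ≡ 3 (mod 6) and m ≡ 7 (mod 8), then by the Chinese remainder theorem m ≡ 15 (mod 24). Since 15 ≡ 0 (mod 3) and 3 ∣ 24, we get m ≡ 0 (mod 3).

(⇒) fails; (⇐) holds.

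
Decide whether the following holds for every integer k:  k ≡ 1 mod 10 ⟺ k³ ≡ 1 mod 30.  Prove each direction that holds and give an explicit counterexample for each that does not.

Not equivalent: only (⇐) holds.

[⇒] This fails: take k = 11. Then 11 ≡ 1 (mod 10), but 11³ = 1331 ≡ 11 (mod 30), not 1.

[⇐] Conversely, the residues r modulo 30 with r³ ≡ 1 (mod 30) are exactly {1}, and each is ≡ 1 (mod 10).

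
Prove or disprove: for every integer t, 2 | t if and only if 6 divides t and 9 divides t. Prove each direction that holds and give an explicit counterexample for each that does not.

Only the converse holds.

(⇒) This fails: take t = 2. Certainly 2 ∣ 2, but 6 ∤ 2.

(⇐) Suppose 6 ∣ t and 9 ∣ t. Any common multiple of 6 and 9 is a multiple of their lcm; here lcm(6, 9) = 6·9/gcd(6, 9) = 54/3 = 18, so 18 ∣ t. Since 2 ∣ 18, it follows that 2 ∣ t.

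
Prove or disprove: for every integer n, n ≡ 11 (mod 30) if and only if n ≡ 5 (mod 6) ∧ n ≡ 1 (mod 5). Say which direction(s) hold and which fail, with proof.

(⇐) If n ≡ 5 (mod 6) and n ≡ 1 (mod 5), then by the Chinese remainder theorem n ≡ 11 (mod 30). This is exactly n ≡ 11 (mod 30).

(⇒) Suppose n ≡ 11 (mod 30); write n = 30j + 11. Since 6 ∣ 30, reducing mod 6 gives n ≡ 11 ≡ 5 (mod 6); since 5 ∣ 30, reducing mod 5 gives n ≡ 11 ≡ 1 (mod 5).

Both implications hold.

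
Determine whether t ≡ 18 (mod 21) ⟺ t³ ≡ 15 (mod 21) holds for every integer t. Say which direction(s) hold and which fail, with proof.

[⇒] Suppose t ≡ 18 (mod 21). Write t = 21j + 18. Then (21j + 18)³ = 9261j³ + 23814j² + 20412j + 5832 = 21(441j³ + 1134j² + 972j + 277) + 15, so t³ ≡ 15 (mod 21).

[⇐] This fails: take t = 9. Then 9³ = 729 ≡ 15 (mod 21), yet 9 ≡ 9 (mod 21), not 18.

The forward direction holds; the converse fails.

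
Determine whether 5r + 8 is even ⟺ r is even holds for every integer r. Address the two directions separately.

Equivalent; both directions hold.

[⇒] Suppose 5r + 8 is even. Since 5 is odd, 5r and r have the same parity, so 5r + 8 ≡ r + 8 (mod 2). As 8 is even, 5r + 8 is even exactly when r is even. Thus r is even.

[⇐] Conversely, suppose r is even; write r = 2j. Then 5r + 8 = 5·(2j) + 8 = 2·5j + 8, which is even.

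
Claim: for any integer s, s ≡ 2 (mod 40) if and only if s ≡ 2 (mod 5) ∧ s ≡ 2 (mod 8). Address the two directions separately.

Equivalent; both directions hold.

(←) If s ≡ 2 (mod 5) and s ≡ 2 (mod 8), then by the Chinese remainder theorem s ≡ 2 (mod 40). This is exactly s ≡ 2 (mod 40).

(→) Suppose s ≡ 2 (mod 40); write s = 40j + 2. Since 5 ∣ 40, reducing mod 5 gives s ≡ 2 (mod 5); since 8 ∣ 40, reducing mod 8 gives s ≡ 2 (mod 8).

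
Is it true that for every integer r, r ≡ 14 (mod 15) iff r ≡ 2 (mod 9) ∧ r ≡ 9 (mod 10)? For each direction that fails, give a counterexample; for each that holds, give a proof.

(⇒) fails; (⇐) holds.

Forward direction. This fails: r = 74 gives 74 ≡ 14 (mod 15) but 74 ≡ 4 (mod 10), so the conjunction on the right does not hold.

Converse. If r ≡ 2 (mod 9) and r ≡ 9 (mod 10), then by the Chinese remainder theorem r ≡ 29 (mod 90). Since 29 ≡ 14 (mod 15) and 15 ∣ 90, we get r ≡ 14 (mod 15).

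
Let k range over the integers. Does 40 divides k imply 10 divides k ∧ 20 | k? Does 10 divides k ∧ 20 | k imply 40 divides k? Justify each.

(⇒) holds; (⇐) fails.

[⇒] If 40 ∣ k, write k = 40q. Since 40 = 4·10, k = 10·(4q), so 10 ∣ k; and since 40 = 2·20, k = 20·(2q), so 20 ∣ k.

[⇐] This fails: take k = 20. Both 10 ∣ 20 and 20 ∣ 20, yet 20 is not a multiple of 40 (since 20 = 0·40 + 20), so 40 ∤ 20.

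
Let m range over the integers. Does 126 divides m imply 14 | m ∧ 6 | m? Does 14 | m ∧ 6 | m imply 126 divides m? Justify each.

(⇒) holds; (⇐) fails.

Forward direction. If 126 ∣ m, write m = 126q. Since 126 = 9·14, m = 14·(9q), so 14 ∣ m; and since 126 = 21·6, m = 6·(21q), so 6 ∣ m.

Converse. This fails: take m = 42. Both 14 ∣ 42 and 6 ∣ 42, yet 42 is not a multiple of 126 (since 42 = 0·126 + 42), so 126 ∤ 42.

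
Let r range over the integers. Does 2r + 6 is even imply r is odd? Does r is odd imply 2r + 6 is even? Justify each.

The forward direction fails; the converse holds.

(⟹) This fails: take r = 2. Then 2r + 6 = 10, which is even, yet r = 2 is even, not odd.

(⟸) Suppose r is odd. Since 2 is even, 2r is even for every r, so 2r + 6 has the same parity as 6, which is even. Hence 2r + 6 is even.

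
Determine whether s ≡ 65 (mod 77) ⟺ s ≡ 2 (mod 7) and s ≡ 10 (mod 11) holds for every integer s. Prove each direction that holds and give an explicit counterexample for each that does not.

Forward direction. Suppose s ≡ 65 (mod 77); write s = 77j + 65. Since 7 ∣ 77, reducing mod 7 gives s ≡ 65 ≡ 2 (mod 7); since 11 ∣ 77, reducing mod 11 gives s ≡ 65 ≡ 10 (mod 11).

Converse. If s ≡ 2 (mod 7) and s ≡ 10 (mod 11), then by the Chinese remainder theorem s ≡ 65 (mod 77). This is exactly s ≡ 65 (mod 77).

The biconditional holds.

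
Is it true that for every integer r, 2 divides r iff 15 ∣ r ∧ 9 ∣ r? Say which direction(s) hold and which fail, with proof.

Both directions fail.

(⟹) This fails: take r = 2. Certainly 2 ∣ 2, but 15 ∤ 2.

(⟸) This fails: take r = 45. Both 15 ∣ 45 and 9 ∣ 45, yet 45 is not a multiple of 2 (since 45 = 22·2 + 1), so 2 ∤ 45.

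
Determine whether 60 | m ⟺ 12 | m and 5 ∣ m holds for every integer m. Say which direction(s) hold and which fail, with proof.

Both directions hold; the statement is true.

(⇒) If 60 ∣ m, write m = 60q. Since 60 = 5·12, m = 12·(5q), so 12 ∣ m; and since 60 = 12·5, m = 5·(12q), so 5 ∣ m.

(⇐) Suppose 12 ∣ m and 5 ∣ m. Any common multiple of 12 and 5 is a multiple of their lcm; here gcd(12, 5) = 1, so lcm(12, 5) = 12·5 = 60, so 60 ∣ m.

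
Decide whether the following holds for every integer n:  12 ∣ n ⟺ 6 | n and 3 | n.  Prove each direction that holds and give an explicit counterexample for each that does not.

(⟹) If 12 ∣ n, write n = 12q. Since 12 = 2·6, n = 6·(2q), so 6 ∣ n; and since 12 = 4·3, n = 3·(4q), so 3 ∣ n.

(⟸) This fails: take n = 6. Both 6 ∣ 6 and 3 ∣ 6, yet 6 is not a multiple of 12 (since 6 = 0·12 + 6), so 12 ∤ 6.

Only the forward implication holds.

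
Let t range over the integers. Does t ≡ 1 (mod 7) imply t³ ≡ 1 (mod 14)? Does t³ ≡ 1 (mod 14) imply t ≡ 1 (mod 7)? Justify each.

(⇒) This fails: take t = 8. Then 8 ≡ 1 (mod 7), but 8³ = 512 ≡ 8 (mod 14), not 1.

(⇐) This fails: take t = 9. Then 9³ = 729 ≡ 1 (mod 14), yet 9 ≡ 2 (mod 7), not 1.

(⇒) fails and (⇐) fails.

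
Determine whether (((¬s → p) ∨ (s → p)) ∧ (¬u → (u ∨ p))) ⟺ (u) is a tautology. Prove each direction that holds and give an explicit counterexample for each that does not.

(←) Assume the antecedent. If p is true, the consequent reduces to true regardless of the other variables. If p is false, the antecedent forces (p = F, s = F, u = T) or (p = F, s = T, u = T), and the consequent holds there. Either way the consequent holds.

(→) This fails. Under p = T, s = F, u = F, the left side is true but the right side is false.

Only the reverse direction holds.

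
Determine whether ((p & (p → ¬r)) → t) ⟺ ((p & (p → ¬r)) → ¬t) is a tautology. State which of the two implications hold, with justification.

Forward direction. This fails. Under t = T, p = T, r = F, the left side is true but the right side is false.

Converse. This fails. Under t = F, p = T, r = F, the left side is false but the right side is true.

Neither implication holds.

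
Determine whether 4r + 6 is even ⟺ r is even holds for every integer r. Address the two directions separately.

Not equivalent: only (⇐) holds.

(→) This fails: take r = 7. Then 4r + 6 = 34, which is even, yet r = 7 is odd, not even.

(←) Suppose r is even. Since 4 is even, 4r is even for every r, so 4r + 6 has the same parity as 6, which is even. Hence 4r + 6 is even.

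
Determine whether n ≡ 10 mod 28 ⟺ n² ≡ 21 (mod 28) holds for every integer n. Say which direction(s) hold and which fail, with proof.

(⇒) fails and (⇐) fails.

(→) This fails: take n = 10. Then 10 ≡ 10 (mod 28), but 10² = 100 ≡ 16 (mod 28), not 21.

(←) This fails: take n = 7. Then 7² = 49 ≡ 21 (mod 28), yet 7 ≡ 7 (mod 28), not 10.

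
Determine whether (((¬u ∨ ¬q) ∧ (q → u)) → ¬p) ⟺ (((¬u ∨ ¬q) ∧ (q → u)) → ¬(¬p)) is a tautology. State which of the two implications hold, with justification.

Neither implication holds.

(⇒) This fails. Under p = F, q = F, u = F, the left side is true but the right side is false.

(⇐) This fails. Under p = T, q = F, u = F, the left side is false but the right side is true.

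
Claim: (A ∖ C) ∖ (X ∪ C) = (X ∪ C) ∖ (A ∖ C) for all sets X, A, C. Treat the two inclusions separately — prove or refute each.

(⊆) fails and (⊇) fails.

(⟹) This inclusion fails. Take X = ∅, A = {1}, C = ∅; then 1 ∈ (A ∖ C) ∖ (X ∪ C) but 1 ∉ (X ∪ C) ∖ (A ∖ C).

(⟸) This inclusion fails. Take X = {1}, A = ∅, C = ∅; then 1 ∈ (X ∪ C) ∖ (A ∖ C) but 1 ∉ (A ∖ C) ∖ (X ∪ C).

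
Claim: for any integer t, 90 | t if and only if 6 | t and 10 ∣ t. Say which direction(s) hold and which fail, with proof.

Not equivalent: only (⇒) holds.

(→) If 90 ∣ t, write t = 90q. Since 90 = 15·6, t = 6·(15q), so 6 ∣ t; and since 90 = 9·10, t = 10·(9q), so 10 ∣ t.

(←) This fails: take t = 30. Both 6 ∣ 30 and 10 ∣ 30, yet 30 is not a multiple of 90 (since 30 = 0·90 + 30), so 90 ∤ 30.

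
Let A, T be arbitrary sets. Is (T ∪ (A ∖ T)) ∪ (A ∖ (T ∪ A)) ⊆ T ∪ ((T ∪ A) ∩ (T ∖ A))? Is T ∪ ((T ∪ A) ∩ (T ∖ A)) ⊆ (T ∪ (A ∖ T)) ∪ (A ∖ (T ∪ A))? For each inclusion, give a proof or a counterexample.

(⟹) This inclusion fails. Take A = {1}, T = ∅; then 1 ∈ (T ∪ (A ∖ T)) ∪ (A ∖ (T ∪ A)) but 1 ∉ T ∪ ((T ∪ A) ∩ (T ∖ A)).

(⟸) Let x ∈ T ∪ ((T ∪ A) ∩ (T ∖ A)). Then either x ∈ T and x ∉ A; or x ∈ A ∩ T. In each case x ∈ (T ∪ (A ∖ T)) ∪ (A ∖ (T ∪ A)), so T ∪ ((T ∪ A) ∩ (T ∖ A)) ⊆ (T ∪ (A ∖ T)) ∪ (A ∖ (T ∪ A)).

The sets are not equal: only the reverse inclusion holds.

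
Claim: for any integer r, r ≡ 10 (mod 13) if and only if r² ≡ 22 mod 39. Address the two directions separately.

Both directions fail.

(⟹) This fails: take r = 36. Then 36 ≡ 10 (mod 13), but 36² = 1296 ≡ 9 (mod 39), not 22.

(⟸) This fails: take r = 16. Then 16² = 256 ≡ 22 (mod 39), yet 16 ≡ 3 (mod 13), not 10.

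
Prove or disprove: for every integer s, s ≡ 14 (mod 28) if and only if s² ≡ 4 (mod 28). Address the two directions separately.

(→) This fails: take s = 14. Then 14 ≡ 14 (mod 28), but 14² = 196 ≡ 0 (mod 28), not 4.

(←) This fails: take s = 2. Then 2² = 4 ≡ 4 (mod 28), yet 2 ≡ 2 (mod 28), not 14.

(⇒) fails and (⇐) fails.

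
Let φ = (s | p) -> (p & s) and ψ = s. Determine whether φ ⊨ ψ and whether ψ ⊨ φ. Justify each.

(⇒) fails and (⇐) fails.

[⇒] This fails. Under s = F, p = F, the left side is true but the right side is false.

[⇐] This fails. Under s = T, p = F, the left side is false but the right side is true.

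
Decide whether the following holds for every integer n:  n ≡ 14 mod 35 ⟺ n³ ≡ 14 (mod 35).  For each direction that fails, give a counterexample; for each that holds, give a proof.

(⟹) Suppose n ≡ 14 mod 35. Write n = 35j + 14. Then (35j + 14)³ = 42875j³ + 51450j² + 20580j + 2744 = 35(1225j³ + 1470j² + 588j + 78) + 14, so n³ ≡ 14 (mod 35).

(⟸) Conversely, suppose n³ ≡ 14 (mod 35). The only residue r in {0, …, 34} with r³ ≡ 14 (mod 35) is r = 14, so n ≡ 14 (mod 35).

Both directions hold.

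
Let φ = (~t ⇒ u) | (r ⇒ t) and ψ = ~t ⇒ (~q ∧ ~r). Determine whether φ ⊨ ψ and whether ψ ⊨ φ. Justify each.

(⇒) This fails. Under q = T, u = F, t = F, r = F, the left side is true but the right side is false.

(⇐) Assume the antecedent. If t is true, (~t ⇒ u) | (r ⇒ t) reduces to true regardless of the other variables. If t is false, the antecedent forces (q = F, u = F, t = F, r = F) or (q = F, u = T, t = F, r = F), and (~t ⇒ u) | (r ⇒ t) holds there. Either way (~t ⇒ u) | (r ⇒ t) holds.

Only the reverse direction holds.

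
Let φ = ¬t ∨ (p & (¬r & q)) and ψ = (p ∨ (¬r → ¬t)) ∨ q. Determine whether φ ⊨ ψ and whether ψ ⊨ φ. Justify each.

Only the forward direction holds.

(⇒) Assume the antecedent. If t is true, the antecedent forces (q = T, r = F, p = T, t = T), and (p ∨ (¬r → ¬t)) ∨ q holds there. If t is false, (p ∨ (¬r → ¬t)) ∨ q reduces to true regardless of the other variables. Either way (p ∨ (¬r → ¬t)) ∨ q holds.

(⇐) This fails. Under q = T, r = F, p = F, t = T, the left side is false but the right side is true.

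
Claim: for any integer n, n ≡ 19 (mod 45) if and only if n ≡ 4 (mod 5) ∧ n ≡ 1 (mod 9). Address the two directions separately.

[⇒] Suppose n ≡ 19 (mod 45); write n = 45j + 19. Since 5 ∣ 45, reducing mod 5 gives n ≡ 19 ≡ 4 (mod 5); since 9 ∣ 45, reducing mod 9 gives n ≡ 19 ≡ 1 (mod 9).

[⇐] Conversely, if n ≡ 4 (mod 5) and n ≡ 1 (mod 9), then by the Chinese remainder theorem n ≡ 19 (mod 45). This is exactly n ≡ 19 (mod 45).

Both directions hold.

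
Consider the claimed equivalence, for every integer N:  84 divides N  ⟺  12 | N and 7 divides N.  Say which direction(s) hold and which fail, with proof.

(⇒) If 84 ∣ N, write N = 84q. Since 84 = 7·12, N = 12·(7q), so 12 ∣ N; and since 84 = 12·7, N = 7·(12q), so 7 ∣ N.

(⇐) Suppose 12 ∣ N and 7 ∣ N. Any common multiple of 12 and 7 is a multiple of their lcm; here gcd(12, 7) = 1, so lcm(12, 7) = 12·7 = 84, so 84 ∣ N.

Both directions hold; the statement is true.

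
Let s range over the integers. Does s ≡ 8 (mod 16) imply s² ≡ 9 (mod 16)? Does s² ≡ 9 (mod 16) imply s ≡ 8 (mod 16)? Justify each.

Both directions fail.

(⇒) This fails: take s = 8. Then 8 ≡ 8 (mod 16), but 8² = 64 ≡ 0 (mod 16), not 9.

(⇐) This fails: take s = 3. Then 3² = 9 ≡ 9 (mod 16), yet 3 ≡ 3 (mod 16), not 8.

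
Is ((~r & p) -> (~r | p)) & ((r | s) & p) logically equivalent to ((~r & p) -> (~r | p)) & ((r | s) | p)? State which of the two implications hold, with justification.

Forward direction. Assume the antecedent. If r is true, the consequent reduces to true regardless of the other variables. If r is false, the antecedent forces (r = F, p = T, s = T), and the consequent holds there. Either way the consequent holds.

Converse. This fails. Under r = T, p = F, s = F, the left side is false but the right side is true.

The forward direction holds; the converse fails.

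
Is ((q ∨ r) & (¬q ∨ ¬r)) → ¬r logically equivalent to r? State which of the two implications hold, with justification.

Neither direction holds.

Forward direction. This fails. Under r = F, q = F, the left side is true but the right side is false.

Converse. This fails. Under r = T, q = F, the left side is false but the right side is true.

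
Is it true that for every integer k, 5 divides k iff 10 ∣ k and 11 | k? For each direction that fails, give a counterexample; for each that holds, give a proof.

(←) Suppose 10 ∣ k and 11 ∣ k. Any common multiple of 10 and 11 is a multiple of their lcm; here gcd(10, 11) = 1, so lcm(10, 11) = 10·11 = 110, so 110 ∣ k. Since 5 ∣ 110, it follows that 5 ∣ k.

(→) This fails: take k = 5. Certainly 5 ∣ 5, but 10 ∤ 5.

Only the converse holds.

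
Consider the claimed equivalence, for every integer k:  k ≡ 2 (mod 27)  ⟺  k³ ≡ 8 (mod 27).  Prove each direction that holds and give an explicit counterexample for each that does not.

[⇐] This fails: take k = 11. Then 11³ = 1331 ≡ 8 (mod 27), yet 11 ≡ 11 (mod 27), not 2.

[⇒] Suppose k ≡ 2 (mod 27). Write k = 27j + 2. Then (27j + 2)³ = 19683j³ + 4374j² + 324j + 8 = 27(729j³ + 162j² + 12j) + 8, so k³ ≡ 8 (mod 27).

Only the forward implication holds.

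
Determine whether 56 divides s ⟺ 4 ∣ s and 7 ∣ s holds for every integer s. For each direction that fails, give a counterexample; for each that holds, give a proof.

(⟹) If 56 ∣ s, write s = 56q. Since 56 = 14·4, s = 4·(14q), so 4 ∣ s; and since 56 = 8·7, s = 7·(8q), so 7 ∣ s.

(⟸) This fails: take s = 28. Both 4 ∣ 28 and 7 ∣ 28, yet 28 is not a multiple of 56 (since 28 = 0·56 + 28), so 56 ∤ 28.

Not equivalent: only (⇒) holds.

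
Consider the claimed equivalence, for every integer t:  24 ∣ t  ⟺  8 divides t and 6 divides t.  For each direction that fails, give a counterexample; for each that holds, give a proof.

(⟹) If 24 ∣ t, write t = 24q. Since 24 = 3·8, t = 8·(3q), so 8 ∣ t; and since 24 = 4·6, t = 6·(4q), so 6 ∣ t.

(⟸) Suppose 8 ∣ t and 6 ∣ t. Any common multiple of 8 and 6 is a multiple of their lcm; here lcm(8, 6) = 8·6/gcd(8, 6) = 48/2 = 24, so 24 ∣ t.

The biconditional holds.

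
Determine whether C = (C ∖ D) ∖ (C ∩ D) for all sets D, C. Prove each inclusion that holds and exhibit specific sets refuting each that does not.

Only the reverse inclusion holds.

(⊆) This inclusion fails. Take D = {1}, C = {1}; then 1 ∈ C but 1 ∉ (C ∖ D) ∖ (C ∩ D).

(⊇) Let x ∈ (C ∖ D) ∖ (C ∩ D). Then x ∈ C and x ∉ D, from which x ∈ C.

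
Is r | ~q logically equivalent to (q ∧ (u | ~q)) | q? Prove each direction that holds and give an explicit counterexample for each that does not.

(⇒) fails and (⇐) fails.

(⟹) This fails. Under r = F, u = F, q = F, the left side is true but the right side is false.

(⟸) This fails. Under r = F, u = F, q = T, the left side is false but the right side is true.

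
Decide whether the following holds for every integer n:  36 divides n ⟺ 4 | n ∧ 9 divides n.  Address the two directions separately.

Both implications hold.

[⇒] If 36 ∣ n, write n = 36q. Since 36 = 9·4, n = 4·(9q), so 4 ∣ n; and since 36 = 4·9, n = 9·(4q), so 9 ∣ n.

[⇐] Suppose 4 ∣ n and 9 ∣ n. Any common multiple of 4 and 9 is a multiple of their lcm; here gcd(4, 9) = 1, so lcm(4, 9) = 4·9 = 36, so 36 ∣ n.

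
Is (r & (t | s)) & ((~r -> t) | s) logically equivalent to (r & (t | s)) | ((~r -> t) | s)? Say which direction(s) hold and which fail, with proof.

Only the forward direction holds.

Forward direction. Assume the antecedent. If t is true, the consequent reduces to true regardless of the other variables. If t is false, the antecedent forces (t = F, r = T, s = T), and the consequent holds there. Either way the consequent holds.

Converse. This fails. Under t = T, r = F, s = F, the left side is false but the right side is true.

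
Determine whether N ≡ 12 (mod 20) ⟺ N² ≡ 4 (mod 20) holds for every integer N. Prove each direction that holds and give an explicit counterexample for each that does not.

The forward direction holds; the converse fails.

(⟸) This fails: take N = 2. Then 2² = 4 ≡ 4 (mod 20), yet 2 ≡ 2 (mod 20), not 12.

(⟹) Suppose N ≡ 12 (mod 20). Write N = 20j + 12. Then (20j + 12)² = 400j² + 480j + 144 = 20(20j² + 24j + 7) + 4, so N² ≡ 4 (mod 20).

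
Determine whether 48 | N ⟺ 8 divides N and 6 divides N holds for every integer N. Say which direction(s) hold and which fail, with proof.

(⟹) If 48 ∣ N, write N = 48q. Since 48 = 6·8, N = 8·(6q), so 8 ∣ N; and since 48 = 8·6, N = 6·(8q), so 6 ∣ N.

(⟸) This fails: take N = 24. Both 8 ∣ 24 and 6 ∣ 24, yet 24 is not a multiple of 48 (since 24 = 0·48 + 24), so 48 ∤ 24.

Only the forward direction holds.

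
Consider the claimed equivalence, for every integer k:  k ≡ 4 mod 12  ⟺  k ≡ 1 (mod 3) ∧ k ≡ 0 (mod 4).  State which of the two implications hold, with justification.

(→) Suppose k ≡ 4 (mod 12); write k = 12j + 4. Since 3 ∣ 12, reducing mod 3 gives k ≡ 4 ≡ 1 (mod 3); since 4 ∣ 12, reducing mod 4 gives k ≡ 4 ≡ 0 (mod 4).

(←) Conversely, if k ≡ 1 (mod 3) and k ≡ 0 (mod 4), then by the Chinese remainder theorem k ≡ 4 (mod 12). This is exactly k ≡ 4 (mod 12).

Equivalent; both directions hold.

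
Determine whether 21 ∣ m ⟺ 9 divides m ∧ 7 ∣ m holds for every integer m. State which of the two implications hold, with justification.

[⇐] Suppose 9 ∣ m and 7 ∣ m. Any common multiple of 9 and 7 is a multiple of their lcm; here gcd(9, 7) = 1, so lcm(9, 7) = 9·7 = 63, so 63 ∣ m. Since 21 ∣ 63, it follows that 21 ∣ m.

[⇒] This fails: take m = 21. Certainly 21 ∣ 21, but 9 ∤ 21.

The forward direction fails; the converse holds.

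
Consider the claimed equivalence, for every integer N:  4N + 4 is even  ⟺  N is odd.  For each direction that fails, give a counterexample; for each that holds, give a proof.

The forward direction fails; the converse holds.

(⇒) This fails: take N = 2. Then 4N + 4 = 12, which is even, yet N = 2 is even, not odd.

(⇐) Suppose N is odd. Since 4 is even, 4N is even for every N, so 4N + 4 has the same parity as 4, which is even. Hence 4N + 4 is even.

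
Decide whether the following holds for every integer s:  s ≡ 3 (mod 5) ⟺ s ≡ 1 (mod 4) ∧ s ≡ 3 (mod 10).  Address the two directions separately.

(⟹) This fails: s = 8 gives 8 ≡ 3 (mod 5) but 8 ≡ 0 (mod 4), so the conjunction on the right does not hold.

(⟸) Conversely, if s ≡ 1 (mod 4) and s ≡ 3 (mod 10), then by the Chinese remainder theorem s ≡ 13 (mod 20). Since 13 ≡ 3 (mod 5) and 5 ∣ 20, we get s ≡ 3 (mod 5).

Only the reverse direction holds.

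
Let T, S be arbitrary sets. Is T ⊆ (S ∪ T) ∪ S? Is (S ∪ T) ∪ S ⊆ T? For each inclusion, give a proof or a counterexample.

Reverse inclusion. This inclusion fails. Take T = ∅, S = {1}; then 1 ∈ (S ∪ T) ∪ S but 1 ∉ T.

Forward inclusion. Let x ∈ T. Then either x ∈ T and x ∉ S; or x ∈ T ∩ S. In each case x ∈ (S ∪ T) ∪ S, so T ⊆ (S ∪ T) ∪ S.

(⊆) holds; (⊇) fails.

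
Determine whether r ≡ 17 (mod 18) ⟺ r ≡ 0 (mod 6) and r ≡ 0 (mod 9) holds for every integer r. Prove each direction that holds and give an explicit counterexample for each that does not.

(⇒) fails and (⇐) fails.

[⇒] This fails: r = 17 gives 17 ≡ 17 (mod 18) but 17 ≡ 5 (mod 6), so the conjunction on the right does not hold.

[⇐] This fails: r = 0 satisfies both congruences on the right (0 ≡ 0 mod 6 and 0 ≡ 0 mod 9) yet 0 ≡ 0 (mod 18), not 17.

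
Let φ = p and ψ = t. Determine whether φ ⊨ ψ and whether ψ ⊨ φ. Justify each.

Forward direction. This fails. Under t = F, p = T, the left side is true but the right side is false.

Converse. This fails. Under t = T, p = F, the left side is false but the right side is true.

Both directions fail.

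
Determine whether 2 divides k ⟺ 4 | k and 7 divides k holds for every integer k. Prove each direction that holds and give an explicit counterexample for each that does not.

(→) This fails: take k = 2. Certainly 2 ∣ 2, but 4 ∤ 2.

(←) Suppose 4 ∣ k and 7 ∣ k. Any common multiple of 4 and 7 is a multiple of their lcm; here gcd(4, 7) = 1, so lcm(4, 7) = 4·7 = 28, so 28 ∣ k. Since 2 ∣ 28, it follows that 2 ∣ k.

Only the converse holds.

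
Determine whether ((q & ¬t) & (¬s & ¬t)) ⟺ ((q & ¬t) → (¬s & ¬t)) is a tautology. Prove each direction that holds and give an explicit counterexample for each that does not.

Not equivalent: only (⇒) holds.

[⇒] Assume the antecedent. If t is true, the antecedent cannot hold. If t is false, the antecedent forces (t = F, s = F, q = T), and (q & ¬t) → (¬s & ¬t) holds there. Either way (q & ¬t) → (¬s & ¬t) holds.

[⇐] This fails. Under t = F, s = F, q = F, the left side is false but the right side is true.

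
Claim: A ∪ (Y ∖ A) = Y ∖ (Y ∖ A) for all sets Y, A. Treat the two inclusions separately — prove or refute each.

Forward inclusion. This inclusion fails. Take Y = {1}, A = ∅; then 1 ∈ A ∪ (Y ∖ A) but 1 ∉ Y ∖ (Y ∖ A).

Reverse inclusion. Let x ∈ Y ∖ (Y ∖ A). Then x ∈ Y ∩ A, from which x ∈ A ∪ (Y ∖ A).

Only the reverse inclusion holds.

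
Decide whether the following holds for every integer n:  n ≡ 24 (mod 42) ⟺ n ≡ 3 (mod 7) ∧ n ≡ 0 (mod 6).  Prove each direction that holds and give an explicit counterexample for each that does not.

Both directions hold; the statement is true.

(⟹) Suppose n ≡ 24 (mod 42); write n = 42j + 24. Since 7 ∣ 42, reducing mod 7 gives n ≡ 24 ≡ 3 (mod 7); since 6 ∣ 42, reducing mod 6 gives n ≡ 24 ≡ 0 (mod 6).

(⟸) Conversely, if n ≡ 3 (mod 7) and n ≡ 0 (mod 6), then by the Chinese remainder theorem n ≡ 24 (mod 42). This is exactly n ≡ 24 (mod 42).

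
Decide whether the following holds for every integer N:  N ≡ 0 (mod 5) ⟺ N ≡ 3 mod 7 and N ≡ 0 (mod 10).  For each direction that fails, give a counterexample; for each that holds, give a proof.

(⟹) This fails: N = 0 gives 0 ≡ 0 (mod 5) but 0 ≡ 0 (mod 7), so the conjunction on the right does not hold.

(⟸) Conversely, if N ≡ 3 (mod 7) and N ≡ 0 (mod 10), then by the Chinese remainder theorem N ≡ 10 (mod 70). Since 10 ≡ 0 (mod 5) and 5 ∣ 70, we get N ≡ 0 (mod 5).

Not equivalent: only (⇐) holds.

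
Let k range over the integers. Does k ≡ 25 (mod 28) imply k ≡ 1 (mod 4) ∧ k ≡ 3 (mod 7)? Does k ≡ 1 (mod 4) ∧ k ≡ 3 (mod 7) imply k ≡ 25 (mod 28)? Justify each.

(⇒) This fails: k = 25 gives 25 ≡ 25 (mod 28) but 25 ≡ 4 (mod 7), so the conjunction on the right does not hold.

(⇐) This fails: k = 17 satisfies both congruences on the right (17 ≡ 1 mod 4 and 17 ≡ 3 mod 7) yet 17 ≡ 17 (mod 28), not 25.

Neither implication holds.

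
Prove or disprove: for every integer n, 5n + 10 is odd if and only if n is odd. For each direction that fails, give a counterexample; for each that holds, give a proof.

(⟹) Suppose 5n + 10 is odd. Since 5 is odd, 5n and n have the same parity, so 5n + 10 ≡ n + 10 (mod 2). As 10 is even, 5n + 10 is odd exactly when n is odd. Thus n is odd.

(⟸) Conversely, suppose n is odd; write n = 2j + 1. Then 5n + 10 = 5·(2j + 1) + 10 = 2·5j + 15, which is odd.

The biconditional holds.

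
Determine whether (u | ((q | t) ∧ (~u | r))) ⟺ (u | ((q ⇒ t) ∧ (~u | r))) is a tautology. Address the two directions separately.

(⇒) fails and (⇐) fails.

[⇒] This fails. Under u = F, r = F, q = T, t = F, the left side is true but the right side is false.

[⇐] This fails. Under u = F, r = F, q = F, t = F, the left side is false but the right side is true.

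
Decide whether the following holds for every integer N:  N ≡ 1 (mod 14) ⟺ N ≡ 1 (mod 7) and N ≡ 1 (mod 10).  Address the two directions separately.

[⇒] This fails: N = 43 gives 43 ≡ 1 (mod 14) but 43 ≡ 3 (mod 10), so the conjunction on the right does not hold.

[⇐] Conversely, if N ≡ 1 (mod 7) and N ≡ 1 (mod 10), then by the Chinese remainder theorem N ≡ 1 (mod 70). Since 1 ≡ 1 (mod 14) and 14 ∣ 70, we get N ≡ 1 (mod 14).

Not equivalent: only (⇐) holds.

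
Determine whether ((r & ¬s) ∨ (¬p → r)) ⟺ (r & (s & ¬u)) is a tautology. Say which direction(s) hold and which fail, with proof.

(←) Assume the antecedent. If p is true, (r & ¬s) ∨ (¬p → r) reduces to true regardless of the other variables. If p is false, the antecedent forces (p = F, u = F, s = T, r = T), and (r & ¬s) ∨ (¬p → r) holds there. Either way (r & ¬s) ∨ (¬p → r) holds.

(→) This fails. Under p = T, u = F, s = F, r = F, the left side is true but the right side is false.

Not equivalent: only (⇐) holds.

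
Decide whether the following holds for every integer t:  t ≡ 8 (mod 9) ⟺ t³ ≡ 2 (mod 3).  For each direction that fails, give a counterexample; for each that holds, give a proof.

Forward direction. Suppose t ≡ 8 (mod 9). Then t³ ≡ 8³ = 512 (mod 9), and since 3 ∣ 9, also t³ ≡ 2 (mod 3).

Converse. This fails: take t = 2. Then 2³ = 8 ≡ 2 (mod 3), yet 2 ≡ 2 (mod 9), not 8.

Only the forward implication holds.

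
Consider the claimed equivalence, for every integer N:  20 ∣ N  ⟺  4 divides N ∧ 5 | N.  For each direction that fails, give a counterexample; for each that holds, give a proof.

Forward direction. If 20 ∣ N, write N = 20q. Since 20 = 5·4, N = 4·(5q), so 4 ∣ N; and since 20 = 4·5, N = 5·(4q), so 5 ∣ N.

Converse. Suppose 4 ∣ N and 5 ∣ N. Any common multiple of 4 and 5 is a multiple of their lcm; here gcd(4, 5) = 1, so lcm(4, 5) = 4·5 = 20, so 20 ∣ N.

Equivalent; both directions hold.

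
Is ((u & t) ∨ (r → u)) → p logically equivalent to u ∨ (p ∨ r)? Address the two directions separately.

Not equivalent: only (⇒) holds.

Forward direction. Assume the antecedent. If p is true, u ∨ (p ∨ r) reduces to true regardless of the other variables. If p is false, the antecedent forces (t = F, p = F, r = T, u = F) or (t = T, p = F, r = T, u = F), and u ∨ (p ∨ r) holds there. Either way u ∨ (p ∨ r) holds.

Converse. This fails. Under t = F, p = F, r = F, u = T, the left side is false but the right side is true.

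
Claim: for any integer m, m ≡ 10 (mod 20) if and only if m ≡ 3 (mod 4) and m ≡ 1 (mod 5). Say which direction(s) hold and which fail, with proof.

(⇒) This fails: m = 10 gives 10 ≡ 10 (mod 20) but 10 ≡ 2 (mod 4), so the conjunction on the right does not hold.

(⇐) This fails: m = 11 satisfies both congruences on the right (11 ≡ 3 mod 4 and 11 ≡ 1 mod 5) yet 11 ≡ 11 (mod 20), not 10.

Neither direction holds.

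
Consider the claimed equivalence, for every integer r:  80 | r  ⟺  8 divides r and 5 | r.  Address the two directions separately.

(⇒) holds; (⇐) fails.

[⇒] If 80 ∣ r, write r = 80q. Since 80 = 10·8, r = 8·(10q), so 8 ∣ r; and since 80 = 16·5, r = 5·(16q), so 5 ∣ r.

[⇐] This fails: take r = 40. Both 8 ∣ 40 and 5 ∣ 40, yet 40 is not a multiple of 80 (since 40 = 0·80 + 40), so 80 ∤ 40.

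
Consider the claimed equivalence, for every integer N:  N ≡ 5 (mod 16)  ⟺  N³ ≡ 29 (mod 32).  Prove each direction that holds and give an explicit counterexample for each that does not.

(⇒) This fails: take N = 21. Then 21 ≡ 5 (mod 16), but 21³ = 9261 ≡ 13 (mod 32), not 29.

(⇐) Conversely, the residues r modulo 32 with r³ ≡ 29 (mod 32) are exactly {5}, and each is ≡ 5 (mod 16).

(⇒) fails; (⇐) holds.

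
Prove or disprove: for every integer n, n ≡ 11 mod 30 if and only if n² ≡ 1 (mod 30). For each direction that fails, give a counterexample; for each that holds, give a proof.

(←) This fails: take n = 1. Then 1² = 1 ≡ 1 (mod 30), yet 1 ≡ 1 (mod 30), not 11.

(→) Suppose n ≡ 11 mod 30. Write n = 30j + 11. Then (30j + 11)² = 900j² + 660j + 121 = 30(30j² + 22j + 4) + 1, so n² ≡ 1 (mod 30).

Only the forward implication holds.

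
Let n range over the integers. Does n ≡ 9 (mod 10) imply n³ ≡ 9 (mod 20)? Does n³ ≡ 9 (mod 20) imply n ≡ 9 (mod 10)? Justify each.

[⇐] The residues r modulo 20 with r³ ≡ 9 (mod 20) are exactly {9}, and each is ≡ 9 (mod 10).

[⇒] This fails: take n = 19. Then 19 ≡ 9 (mod 10), but 19³ = 6859 ≡ 19 (mod 20), not 9.

Only the reverse direction holds.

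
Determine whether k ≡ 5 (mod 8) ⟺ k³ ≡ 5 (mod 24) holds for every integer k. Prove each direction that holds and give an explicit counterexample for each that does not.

[⇒] This fails: take k = 13. Then 13 ≡ 5 (mod 8), but 13³ = 2197 ≡ 13 (mod 24), not 5.

[⇐] Conversely, the residues r modulo 24 with r³ ≡ 5 (mod 24) are exactly {5}, and each is ≡ 5 (mod 8).

The forward direction fails; the converse holds.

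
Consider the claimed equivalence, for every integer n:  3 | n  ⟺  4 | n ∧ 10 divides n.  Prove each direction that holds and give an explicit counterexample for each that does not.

[⇒] This fails: take n = 3. Certainly 3 ∣ 3, but 4 ∤ 3.

[⇐] This fails: take n = 20. Both 4 ∣ 20 and 10 ∣ 20, yet 20 is not a multiple of 3 (since 20 = 6·3 + 2), so 3 ∤ 20.

Neither direction holds.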